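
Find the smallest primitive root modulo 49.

3

φ(49) = φ(7^2) = 7·(7−1) = 42 = 2 · 3 · 7.
g is a primitive root iff g^(42/q) ≢ 1 (mod 49) for each prime q ∈ {2, 3, 7}.
g = 2: 2^21 ≡ 1 — hits 1, so not a primitive root.
g = 3: 3^21 ≡ 48; 3^14 ≡ 30; 3^6 ≡ 43 — none is 1, so 3 is a primitive root.
The smallest primitive root modulo 49 is 3.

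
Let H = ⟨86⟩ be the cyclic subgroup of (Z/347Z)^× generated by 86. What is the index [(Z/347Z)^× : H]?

ord(86) | φ(347) = 347 − 1 = 346 = 2 · 173.
Divisors of 346: 1, 2, 173, 346.
Test each divisor d:
86^1 ≡ 86 (mod 347)
86^2 ≡ 109 (mod 347)
86^173 ≡ 346 (mod 347)
86^346 ≡ 1 (mod 347) ✓
Thus |⟨86⟩| = ord(86) = 346.
[(Z/347Z)^× : ⟨86⟩] = 346/346 = 1.

1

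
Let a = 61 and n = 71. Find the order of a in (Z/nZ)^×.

The order of 61 must divide φ(71) = 71 − 1 = 70 = 2 · 5 · 7.
Divisors of 70: 1, 2, 5, 7, 10, 14, 35, 70.
Compute 61^d (mod 71) for the divisors d until we hit 1:
61^1 ≡ 61 (mod 71)
61^2 ≡ 29 (mod 71)
61^5 ≡ 39 (mod 71)
61^7 ≡ 66 (mod 71)
61^10 ≡ 30 (mod 71)
61^14 ≡ 25 (mod 71)
61^35 ≡ 70 (mod 71)
61^70 ≡ 1 (mod 71) ✓
So ord_71(61) = 70.

70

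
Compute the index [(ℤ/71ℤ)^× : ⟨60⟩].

2

By Lagrange's theorem, ord_71(60) divides φ(71) = 71 − 1 = 70 = 2 · 5 · 7.
Divisors of 70: 1, 2, 5, 7, 10, 14, 35, 70.
Test each divisor d:
60^1 ≡ 60 (mod 71)
60^2 ≡ 50 (mod 71)
60^5 ≡ 48 (mod 71)
60^7 ≡ 57 (mod 71)
60^10 ≡ 32 (mod 71)
60^14 ≡ 54 (mod 71)
60^35 ≡ 1 (mod 71) ✓
Thus |⟨60⟩| = ord(60) = 35.
[(Z/71Z)^× : ⟨60⟩] = 70/35 = 2.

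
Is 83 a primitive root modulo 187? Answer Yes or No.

No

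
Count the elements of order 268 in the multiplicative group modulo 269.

132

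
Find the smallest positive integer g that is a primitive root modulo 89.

φ(89) = 89 − 1 = 88 = 2^3 · 11.
Test candidates g = 2, 3, … against the prime factors q ∈ {2, 11} of φ(89): g is a generator iff g^(88/q) ≢ 1 for every such q.
g = 2: 2^44 ≡ 1 — hits 1, so not a primitive root.
g = 3: 3^44 ≡ 88; 3^8 ≡ 64 — none is 1, so 3 is a primitive root.
The smallest primitive root modulo 89 is 3.

3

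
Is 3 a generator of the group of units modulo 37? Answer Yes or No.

No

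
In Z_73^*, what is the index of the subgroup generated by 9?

12

By Lagrange's theorem, ord_73(9) divides φ(73) = 73 − 1 = 72 = 2^3 · 3^2.
Divisors of 72: 1, 2, 3, 4, 6, 8, 9, 12, 18, 24, 36, 72.
Test each divisor d:
9^1 ≡ 9 (mod 73)
9^2 ≡ 8 (mod 73)
9^3 ≡ 72 (mod 73)
9^4 ≡ 64 (mod 73)
9^6 ≡ 1 (mod 73) ✓
So ord_73(9) = 6, hence |⟨9⟩| = 6.
Index = |(Z/73Z)^×| / |⟨9⟩| = 72 / 6 = 12.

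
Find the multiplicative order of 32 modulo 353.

88

Since 32 ∈ (Z/353Z)^×, its order divides φ(353) = 353 − 1 = 352 = 2^5 · 11.
Divisors of 352: 1, 2, 4, 8, 11, 16, 22, 32, 44, 88, 176, 352.
Compute 32^d (mod 353) for the divisors d until we hit 1:
32^1 ≡ 32
32^2 ≡ 318
32^4 ≡ 166
32^8 ≡ 22
32^11 ≡ 70
32^16 ≡ 131
32^22 ≡ 311
32^32 ≡ 217
32^44 ≡ 352
32^88 ≡ 1
Therefore the multiplicative order of 32 modulo 353 is 88.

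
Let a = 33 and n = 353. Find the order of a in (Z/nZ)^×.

The order of 33 must divide φ(353) = 353 − 1 = 352 = 2^5 · 11.
Divisors of 352: 1, 2, 4, 8, 11, 16, 22, 32, 44, 88, 176, 352.
Evaluate successive powers at the divisors of 352:
33^1 ≡ 33 (mod 353)
33^2 ≡ 30 (mod 353)
33^4 ≡ 194 (mod 353)
33^8 ≡ 218 (mod 353)
33^11 ≡ 137 (mod 353)
33^16 ≡ 222 (mod 353)
33^22 ≡ 60 (mod 353)
33^32 ≡ 217 (mod 353)
33^44 ≡ 70 (mod 353)
33^88 ≡ 311 (mod 353)
33^176 ≡ 352 (mod 353)
33^352 ≡ 1 (mod 353) ✓
Therefore the multiplicative order of 33 modulo 353 is 352.

352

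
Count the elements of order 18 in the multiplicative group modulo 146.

φ(146) = φ(2)·φ(73) = 1·72 = 72 = 2^3 · 3^2.
In a cyclic group of order 72, there are φ(d) elements of order d for each divisor d of 72, and zero for non-divisors.
18 = 2 · 3^2 divides 72, and φ(18) = 6.

6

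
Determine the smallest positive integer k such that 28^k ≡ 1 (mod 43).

42

ord(28) | φ(43) = 43 − 1 = 42 = 2 · 3 · 7.
Divisors of 42: 1, 2, 3, 6, 7, 14, 21, 42.
Compute 28^d (mod 43) for the divisors d until we hit 1:
28^1 ≡ 28 (mod 43)
28^2 ≡ 10 (mod 43)
28^3 ≡ 22 (mod 43)
28^6 ≡ 11 (mod 43)
28^7 ≡ 7 (mod 43)
28^14 ≡ 6 (mod 43)
28^21 ≡ 42 (mod 43)
28^42 ≡ 1 (mod 43) ✓
Hence ord(28) = 42.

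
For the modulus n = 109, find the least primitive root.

6

φ(109) = 109 − 1 = 108 = 2^2 · 3^3.
g is a primitive root iff g^(108/q) ≢ 1 (mod 109) for each prime q ∈ {2, 3}.
g = 2: 2^54 ≡ 108; 2^36 ≡ 1 — hits 1, so not a primitive root.
g = 3: 3^54 ≡ 1 — hits 1, so not a primitive root.
g = 4: 4^54 ≡ 1 — hits 1, so not a primitive root.
g = 5: 5^54 ≡ 1 — hits 1, so not a primitive root.
g = 6: 6^54 ≡ 108; 6^36 ≡ 63 — none is 1, so 6 is a primitive root.
The smallest primitive root modulo 109 is 6.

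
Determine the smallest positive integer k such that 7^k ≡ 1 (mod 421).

ord(7) | φ(421) = 421 − 1 = 420 = 2^2 · 3 · 5 · 7.
Divisors of 420: 1, 2, 3, 4, 5, 6, 7, 10, 12, 14, 15, 20, 21, 28, 30, 35, 42, 60, 70, 84, 105, 140, 210, 420.
Compute 7^d (mod 421) for the divisors d until we hit 1:
7^1 ≡ 7
7^2 ≡ 49
7^3 ≡ 343
7^4 ≡ 296
7^5 ≡ 388
7^6 ≡ 190
7^7 ≡ 67
7^10 ≡ 247
7^12 ≡ 315
7^14 ≡ 279
7^15 ≡ 269
7^20 ≡ 385
7^21 ≡ 169
7^28 ≡ 377
7^30 ≡ 370
7^35 ≡ 420
7^42 ≡ 354
7^60 ≡ 75
7^70 ≡ 1
So ord_421(7) = 70.

70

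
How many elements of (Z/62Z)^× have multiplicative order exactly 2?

1

φ(62) = φ(2)·φ(31) = 1·30 = 30 = 2 · 3 · 5.
(Z/62Z)^× is cyclic (|G| = 30); a cyclic group of order m has exactly φ(d) elements of each order d | m, and none otherwise.
2 | 30, and φ(2) = 2 − 1 = 1.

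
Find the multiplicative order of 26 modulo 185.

3

Since 26 ∈ (Z/185Z)^×, its order divides φ(185) = φ(5·37) = (5−1)·(37−1) = 4·36 = 144 = 2^4 · 3^2.
Divisors of 144: 1, 2, 3, 4, 6, 8, 9, 12, 16, 18, 24, 36, 48, 72, 144.
Evaluate successive powers at the divisors of 144:
26^1 ≡ 26
26^2 ≡ 121
26^3 ≡ 1
The smallest such exponent is 3, so the order of 26 is 3.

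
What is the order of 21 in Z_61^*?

By Lagrange's theorem, ord_61(21) divides φ(61) = 61 − 1 = 60 = 2^2 · 3 · 5.
Divisors of 60: 1, 2, 3, 4, 5, 6, 10, 12, 15, 20, 30, 60.
Check 21^d mod 61 for each divisor in increasing order:
21^1 ≡ 21 (mod 61)
21^2 ≡ 14 (mod 61)
21^3 ≡ 50 (mod 61)
21^4 ≡ 13 (mod 61)
21^5 ≡ 29 (mod 61)
21^6 ≡ 60 (mod 61)
21^10 ≡ 48 (mod 61)
21^12 ≡ 1 (mod 61) ✓
Therefore the multiplicative order of 21 modulo 61 is 12.

12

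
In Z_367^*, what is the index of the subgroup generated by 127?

1

By Lagrange's theorem, ord_367(127) divides φ(367) = 367 − 1 = 366 = 2 · 3 · 61.
Divisors of 366: 1, 2, 3, 6, 61, 122, 183, 366.
Evaluate successive powers at the divisors of 366:
127^1 ≡ 127 (mod 367)
127^2 ≡ 348 (mod 367)
127^3 ≡ 156 (mod 367)
127^6 ≡ 114 (mod 367)
127^61 ≡ 284 (mod 367)
127^122 ≡ 283 (mod 367)
127^183 ≡ 366 (mod 367)
127^366 ≡ 1 (mod 367) ✓
The order of 127 is 366, so the subgroup it generates has 366 elements.
The index is φ(367) / ord(127) = 366 / 366 = 1.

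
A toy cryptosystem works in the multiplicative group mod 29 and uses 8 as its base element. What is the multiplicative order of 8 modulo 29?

28

By Lagrange's theorem, ord_29(8) divides φ(29) = 29 − 1 = 28 = 2^2 · 7.
Divisors of 28: 1, 2, 4, 7, 14, 28.
Test each divisor d:
8^1 ≡ 8 (mod 29)
8^2 ≡ 6 (mod 29)
8^4 ≡ 7 (mod 29)
8^7 ≡ 17 (mod 29)
8^14 ≡ 28 (mod 29)
8^28 ≡ 1 (mod 29) ✓
Hence ord(8) = 28.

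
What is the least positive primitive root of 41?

φ(41) = 41 − 1 = 40 = 2^3 · 5.
Test candidates g = 2, 3, … against the prime factors q ∈ {2, 5} of φ(41): g is a generator iff g^(40/q) ≢ 1 for every such q.
g = 2: 2^20 ≡ 1 — hits 1, so not a primitive root.
g = 3: 3^20 ≡ 40; 3^8 ≡ 1 — hits 1, so not a primitive root.
g = 4: 4^20 ≡ 1 — hits 1, so not a primitive root.
g = 5: 5^20 ≡ 1 — hits 1, so not a primitive root.
g = 6: 6^20 ≡ 40; 6^8 ≡ 10 — none is 1, so 6 is a primitive root.
The smallest primitive root modulo 41 is 6.

6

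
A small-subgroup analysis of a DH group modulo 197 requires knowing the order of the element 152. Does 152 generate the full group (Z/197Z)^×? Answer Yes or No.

φ(197) = 197 − 1 = 196 = 2^2 · 7^2.
An element g generates (Z/197Z)^× iff g^(196/q) ≢ 1 (mod 197) for each prime q ∈ {2, 7}.
152^98 ≡ 196 (mod 197)  [q = 2: ≢ 1 ✓]
152^28 ≡ 191 (mod 197)  [q = 7: ≢ 1 ✓]
None equal 1, so ord_197(152) = 196: 152 is a primitive root.

Yes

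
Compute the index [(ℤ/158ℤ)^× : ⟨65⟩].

The order of 65 must divide φ(158) = φ(2)·φ(79) = 1·78 = 78 = 2 · 3 · 13.
Divisors of 78: 1, 2, 3, 6, 13, 26, 39, 78.
Compute 65^d (mod 158) for the divisors d until we hit 1:
65^1 ≡ 65
65^2 ≡ 117
65^3 ≡ 21
65^6 ≡ 125
65^13 ≡ 1
Thus |⟨65⟩| = ord(65) = 13.
[(Z/158Z)^× : ⟨65⟩] = 78/13 = 6.

6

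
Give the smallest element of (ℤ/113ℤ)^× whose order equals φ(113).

φ(113) = 113 − 1 = 112 = 2^4 · 7.
g is a primitive root iff g^(112/q) ≢ 1 (mod 113) for each prime q ∈ {2, 7}.
g = 2: 2^56 ≡ 1 — hits 1, so not a primitive root.
g = 3: 3^56 ≡ 112; 3^16 ≡ 49 — none is 1, so 3 is a primitive root.
Hence the least primitive root of 113 is 3.

3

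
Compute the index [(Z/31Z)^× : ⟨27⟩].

ord(27) | φ(31) = 31 − 1 = 30 = 2 · 3 · 5.
Divisors of 30: 1, 2, 3, 5, 6, 10, 15, 30.
Test each divisor d:
27^1 ≡ 27
27^2 ≡ 16
27^3 ≡ 29
27^5 ≡ 30
27^6 ≡ 4
27^10 ≡ 1
Thus |⟨27⟩| = ord(27) = 10.
[(Z/31Z)^× : ⟨27⟩] = 30/10 = 3.

3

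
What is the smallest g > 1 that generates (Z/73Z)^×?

φ(73) = 73 − 1 = 72 = 2^3 · 3^2.
Test candidates g = 2, 3, … against the prime factors q ∈ {2, 3} of φ(73): g is a generator iff g^(72/q) ≢ 1 for every such q.
g = 2: 2^36 ≡ 1 — hits 1, so not a primitive root.
g = 3: 3^36 ≡ 1 — hits 1, so not a primitive root.
g = 4: 4^36 ≡ 1 — hits 1, so not a primitive root.
g = 5: 5^36 ≡ 72; 5^24 ≡ 8 — none is 1, so 5 is a primitive root.
Hence the least primitive root of 73 is 5.

5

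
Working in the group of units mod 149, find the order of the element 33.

37

By Lagrange's theorem, ord_149(33) divides φ(149) = 149 − 1 = 148 = 2^2 · 37.
Divisors of 148: 1, 2, 4, 37, 74, 148.
Compute 33^d (mod 149) for the divisors d until we hit 1:
33^1 ≡ 33
33^2 ≡ 46
33^4 ≡ 30
33^37 ≡ 1
So ord_149(33) = 37.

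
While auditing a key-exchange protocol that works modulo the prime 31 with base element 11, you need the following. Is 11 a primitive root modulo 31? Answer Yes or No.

Yes

φ(31) = 31 − 1 = 30 = 2 · 3 · 5.
It suffices to check that the order of 11 is not a proper divisor of 30: compute 11^(30/q) for q ∈ {2, 3, 5}.
11^15 ≡ 30 (mod 31)  [q = 2: ≢ 1 ✓]
11^10 ≡ 5 (mod 31)  [q = 3: ≢ 1 ✓]
11^6 ≡ 4 (mod 31)  [q = 5: ≢ 1 ✓]
None equal 1, so ord_31(11) = 30: 11 is a primitive root.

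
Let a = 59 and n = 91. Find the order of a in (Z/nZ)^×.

12

Since 59 ∈ (Z/91Z)^×, its order divides φ(91) = φ(7·13) = (7−1)·(13−1) = 6·12 = 72 = 2^3 · 3^2.
Divisors of 72: 1, 2, 3, 4, 6, 8, 9, 12, 18, 24, 36, 72.
Evaluate successive powers at the divisors of 72:
59^1 ≡ 59 (mod 91)
59^2 ≡ 23 (mod 91)
59^3 ≡ 83 (mod 91)
59^4 ≡ 74 (mod 91)
59^6 ≡ 64 (mod 91)
59^8 ≡ 16 (mod 91)
59^9 ≡ 34 (mod 91)
59^12 ≡ 1 (mod 91) ✓
The smallest such exponent is 12, so the order of 59 is 12.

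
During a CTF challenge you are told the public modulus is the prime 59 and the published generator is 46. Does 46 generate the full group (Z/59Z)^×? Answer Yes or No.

No

φ(59) = 59 − 1 = 58 = 2 · 29.
An element g generates (Z/59Z)^× iff g^(58/q) ≢ 1 (mod 59) for each prime q ∈ {2, 29}.
46^29 ≡ 1 (mod 59)  [q = 2: ≡ 1 ✗]
46^2 ≡ 51 (mod 59)  [q = 29: ≢ 1 ✓]
46^29 ≡ 1 shows ord(46) | 29, strictly less than φ(59); not a primitive root.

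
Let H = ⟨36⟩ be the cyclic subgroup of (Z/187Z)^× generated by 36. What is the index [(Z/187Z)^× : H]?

4

Since 36 ∈ (Z/187Z)^×, its order divides φ(187) = φ(11·17) = (11−1)·(17−1) = 10·16 = 160 = 2^5 · 5.
Divisors of 160: 1, 2, 4, 5, 8, 10, 16, 20, 32, 40, 80, 160.
Evaluate successive powers at the divisors of 160:
36^1 ≡ 36 (mod 187)
36^2 ≡ 174 (mod 187)
36^4 ≡ 169 (mod 187)
36^5 ≡ 100 (mod 187)
36^8 ≡ 137 (mod 187)
36^10 ≡ 89 (mod 187)
36^16 ≡ 69 (mod 187)
36^20 ≡ 67 (mod 187)
36^32 ≡ 86 (mod 187)
36^40 ≡ 1 (mod 187) ✓
The order of 36 is 40, so the subgroup it generates has 40 elements.
[(Z/187Z)^× : ⟨36⟩] = 160/40 = 4.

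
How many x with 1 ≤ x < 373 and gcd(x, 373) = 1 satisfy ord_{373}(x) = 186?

60

φ(373) = 373 − 1 = 372 = 2^2 · 3 · 31.
In a cyclic group of order 372, there are φ(d) elements of order d for each divisor d of 372, and zero for non-divisors.
186 = 2 · 3 · 31 divides 372, and φ(186) = 60.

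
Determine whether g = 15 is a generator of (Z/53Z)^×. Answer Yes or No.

No

φ(53) = 53 − 1 = 52 = 2^2 · 13.
Test 15^(52/q) mod 53 for each prime factor q of 52:
15^26 ≡ 1 (mod 53)  [q = 2: ≡ 1 ✗]
15^4 ≡ 10 (mod 53)  [q = 13: ≢ 1 ✓]
Since 15^26 ≡ 1, the order of 15 divides 26 < 52, so 15 is not a primitive root.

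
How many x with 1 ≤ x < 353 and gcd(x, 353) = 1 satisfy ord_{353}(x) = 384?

0

φ(353) = 353 − 1 = 352 = 2^5 · 11.
Since (Z/353Z)^× is cyclic of order 352, the number of elements of order d is φ(d) when d | 352 and 0 otherwise.
384 does not divide 352, so no element of (Z/353Z)^× has order 384.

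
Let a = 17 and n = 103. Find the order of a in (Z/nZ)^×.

51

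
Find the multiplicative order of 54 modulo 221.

ord(54) | φ(221) = φ(13·17) = (13−1)·(17−1) = 12·16 = 192 = 2^6 · 3.
Divisors of 192: 1, 2, 3, 4, 6, 8, 12, 16, 24, 32, 48, 64, 96, 192.
Compute 54^d (mod 221) for the divisors d until we hit 1:
54^1 ≡ 54 (mod 221)
54^2 ≡ 43 (mod 221)
54^3 ≡ 112 (mod 221)
54^4 ≡ 81 (mod 221)
54^6 ≡ 168 (mod 221)
54^8 ≡ 152 (mod 221)
54^12 ≡ 157 (mod 221)
54^16 ≡ 120 (mod 221)
54^24 ≡ 118 (mod 221)
54^32 ≡ 35 (mod 221)
54^48 ≡ 1 (mod 221) ✓
Hence ord(54) = 48.

48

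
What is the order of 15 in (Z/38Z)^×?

18

Since 15 ∈ (Z/38Z)^×, its order divides φ(38) = φ(2)·φ(19) = 1·18 = 18 = 2 · 3^2.
Divisors of 18: 1, 2, 3, 6, 9, 18.
Compute 15^d (mod 38) for the divisors d until we hit 1:
15^1 ≡ 15 (mod 38)
15^2 ≡ 35 (mod 38)
15^3 ≡ 31 (mod 38)
15^6 ≡ 11 (mod 38)
15^9 ≡ 37 (mod 38)
15^18 ≡ 1 (mod 38) ✓
Therefore the multiplicative order of 15 modulo 38 is 18.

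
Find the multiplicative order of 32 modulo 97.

48

The order of 32 must divide φ(97) = 97 − 1 = 96 = 2^5 · 3.
Divisors of 96: 1, 2, 3, 4, 6, 8, 12, 16, 24, 32, 48, 96.
Compute 32^d (mod 97) for the divisors d until we hit 1:
32^1 ≡ 32 (mod 97)
32^2 ≡ 54 (mod 97)
32^3 ≡ 79 (mod 97)
32^4 ≡ 6 (mod 97)
32^6 ≡ 33 (mod 97)
32^8 ≡ 36 (mod 97)
32^12 ≡ 22 (mod 97)
32^16 ≡ 35 (mod 97)
32^24 ≡ 96 (mod 97)
32^32 ≡ 61 (mod 97)
32^48 ≡ 1 (mod 97) ✓
So ord_97(32) = 48.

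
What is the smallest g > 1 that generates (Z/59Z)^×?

2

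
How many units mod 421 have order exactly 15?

8

φ(421) = 421 − 1 = 420 = 2^2 · 3 · 5 · 7.
(Z/421Z)^× is cyclic (|G| = 420); a cyclic group of order m has exactly φ(d) elements of each order d | m, and none otherwise.
15 = 3 · 5 divides 420, and φ(15) = 8.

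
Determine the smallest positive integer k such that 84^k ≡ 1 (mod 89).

44

Since 84 ∈ (Z/89Z)^×, its order divides φ(89) = 89 − 1 = 88 = 2^3 · 11.
Divisors of 88: 1, 2, 4, 8, 11, 22, 44, 88.
Evaluate successive powers at the divisors of 88:
84^1 ≡ 84 (mod 89)
84^2 ≡ 25 (mod 89)
84^4 ≡ 2 (mod 89)
84^8 ≡ 4 (mod 89)
84^11 ≡ 34 (mod 89)
84^22 ≡ 88 (mod 89)
84^44 ≡ 1 (mod 89) ✓
The smallest such exponent is 44, so the order of 84 is 44.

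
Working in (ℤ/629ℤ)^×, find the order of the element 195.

By Lagrange's theorem, ord_629(195) divides φ(629) = φ(17·37) = (17−1)·(37−1) = 16·36 = 576 = 2^6 · 3^2.
Divisors of 576: 1, 2, 3, 4, 6, 8, 9, 12, 16, 18, 24, 32, 36, 48, 64, 72, 96, 144, 192, 288, 576.
Evaluate successive powers at the divisors of 576:
195^1 ≡ 195
195^2 ≡ 285
195^3 ≡ 223
195^4 ≡ 84
195^6 ≡ 38
195^8 ≡ 137
195^9 ≡ 297
195^12 ≡ 186
195^16 ≡ 528
195^18 ≡ 149
195^24 ≡ 1
So ord_629(195) = 24.

24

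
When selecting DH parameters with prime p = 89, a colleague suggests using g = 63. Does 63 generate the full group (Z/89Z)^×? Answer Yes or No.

Yes

φ(89) = 89 − 1 = 88 = 2^3 · 11.
63 is a primitive root mod 89 iff 63^(φ(89)/q) ≢ 1 for every prime q | φ(89), i.e. q ∈ {2, 11}.
63^44 ≡ 88 (mod 89)  [q = 2: ≢ 1 ✓]
63^8 ≡ 8 (mod 89)  [q = 11: ≢ 1 ✓]
Every test exponent gives a nontrivial residue, hence 63 generates the full group.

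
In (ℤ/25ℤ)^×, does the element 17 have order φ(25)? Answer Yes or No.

φ(25) = φ(5^2) = 5·(5−1) = 20 = 2^2 · 5.
17 is a primitive root mod 25 iff 17^(φ(25)/q) ≢ 1 for every prime q | φ(25), i.e. q ∈ {2, 5}.
17^10 ≡ 24 (mod 25)  [q = 2: ≢ 1 ✓]
17^4 ≡ 21 (mod 25)  [q = 5: ≢ 1 ✓]
None equal 1, so ord_25(17) = 20: 17 is a primitive root.

Yes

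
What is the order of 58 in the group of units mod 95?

4

The order of 58 must divide φ(95) = φ(5·19) = (5−1)·(19−1) = 4·18 = 72 = 2^3 · 3^2.
Divisors of 72: 1, 2, 3, 4, 6, 8, 9, 12, 18, 24, 36, 72.
Compute 58^d (mod 95) for the divisors d until we hit 1:
58^1 ≡ 58 (mod 95)
58^2 ≡ 39 (mod 95)
58^3 ≡ 77 (mod 95)
58^4 ≡ 1 (mod 95) ✓
Therefore the multiplicative order of 58 modulo 95 is 4.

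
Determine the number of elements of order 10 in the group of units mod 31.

4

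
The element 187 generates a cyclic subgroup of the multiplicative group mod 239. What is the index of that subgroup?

14

By Lagrange's theorem, ord_239(187) divides φ(239) = 239 − 1 = 238 = 2 · 7 · 17.
Divisors of 238: 1, 2, 7, 14, 17, 34, 119, 238.
Check 187^d mod 239 for each divisor in increasing order:
187^1 ≡ 187 (mod 239)
187^2 ≡ 75 (mod 239)
187^7 ≡ 71 (mod 239)
187^14 ≡ 22 (mod 239)
187^17 ≡ 1 (mod 239) ✓
The order of 187 is 17, so the subgroup it generates has 17 elements.
Index = |(Z/239Z)^×| / |⟨187⟩| = 238 / 17 = 14.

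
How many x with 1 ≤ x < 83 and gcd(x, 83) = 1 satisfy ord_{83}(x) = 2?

1

φ(83) = 83 − 1 = 82 = 2 · 41.
Since (Z/83Z)^× is cyclic of order 82, the number of elements of order d is φ(d) when d | 82 and 0 otherwise.
2 | 82, and φ(2) = 2 − 1 = 1.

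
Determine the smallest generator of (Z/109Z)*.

φ(109) = 109 − 1 = 108 = 2^2 · 3^3.
Test candidates g = 2, 3, … against the prime factors q ∈ {2, 3} of φ(109): g is a generator iff g^(108/q) ≢ 1 for every such q.
g = 2: 2^54 ≡ 108; 2^36 ≡ 1 — hits 1, so not a primitive root.
g = 3: 3^54 ≡ 1 — hits 1, so not a primitive root.
g = 4: 4^54 ≡ 1 — hits 1, so not a primitive root.
g = 5: 5^54 ≡ 1 — hits 1, so not a primitive root.
g = 6: 6^54 ≡ 108; 6^36 ≡ 63 — none is 1, so 6 is a primitive root.
The smallest primitive root modulo 109 is 6.

6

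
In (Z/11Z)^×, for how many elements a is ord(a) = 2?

φ(11) = 11 − 1 = 10 = 2 · 5.
(Z/11Z)^× is cyclic (|G| = 10); a cyclic group of order m has exactly φ(d) elements of each order d | m, and none otherwise.
2 | 10, and φ(2) = 2 − 1 = 1.

1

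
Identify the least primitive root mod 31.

3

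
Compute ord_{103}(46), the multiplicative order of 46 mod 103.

ord(46) | φ(103) = 103 − 1 = 102 = 2 · 3 · 17.
Divisors of 102: 1, 2, 3, 6, 17, 34, 51, 102.
Check 46^d mod 103 for each divisor in increasing order:
46^1 ≡ 46 (mod 103)
46^2 ≡ 56 (mod 103)
46^3 ≡ 1 (mod 103) ✓
Hence ord(46) = 3.

3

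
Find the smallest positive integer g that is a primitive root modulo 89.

3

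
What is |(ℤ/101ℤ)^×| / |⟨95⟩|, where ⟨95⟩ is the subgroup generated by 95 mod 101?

The order of 95 must divide φ(101) = 101 − 1 = 100 = 2^2 · 5^2.
Divisors of 100: 1, 2, 4, 5, 10, 20, 25, 50, 100.
Compute 95^d (mod 101) for the divisors d until we hit 1:
95^1 ≡ 95 (mod 101)
95^2 ≡ 36 (mod 101)
95^4 ≡ 84 (mod 101)
95^5 ≡ 1 (mod 101) ✓
The order of 95 is 5, so the subgroup it generates has 5 elements.
The index is φ(101) / ord(95) = 100 / 5 = 20.

20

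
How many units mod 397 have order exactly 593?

0

φ(397) = 397 − 1 = 396 = 2^2 · 3^2 · 11.
In a cyclic group of order 396, there are φ(d) elements of order d for each divisor d of 396, and zero for non-divisors.
Here 396 is not a multiple of 593, so there are no elements of order 593.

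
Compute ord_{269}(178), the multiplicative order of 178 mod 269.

ord(178) | φ(269) = 269 − 1 = 268 = 2^2 · 67.
Divisors of 268: 1, 2, 4, 67, 134, 268.
Test each divisor d:
178^1 ≡ 178 (mod 269)
178^2 ≡ 211 (mod 269)
178^4 ≡ 136 (mod 269)
178^67 ≡ 82 (mod 269)
178^134 ≡ 268 (mod 269)
178^268 ≡ 1 (mod 269) ✓
Hence ord(178) = 268.

268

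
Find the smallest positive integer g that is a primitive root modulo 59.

φ(59) = 59 − 1 = 58 = 2 · 29.
g is a primitive root iff g^(58/q) ≢ 1 (mod 59) for each prime q ∈ {2, 29}.
g = 2: 2^29 ≡ 58; 2^2 ≡ 4 — none is 1, so 2 is a primitive root.
Hence the least primitive root of 59 is 2.

2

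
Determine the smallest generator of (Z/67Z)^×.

φ(67) = 67 − 1 = 66 = 2 · 3 · 11.
Test candidates g = 2, 3, … against the prime factors q ∈ {2, 3, 11} of φ(67): g is a generator iff g^(66/q) ≢ 1 for every such q.
g = 2: 2^33 ≡ 66; 2^22 ≡ 37; 2^6 ≡ 64 — none is 1, so 2 is a primitive root.
So 2 is the smallest generator of (Z/67Z)^×.

2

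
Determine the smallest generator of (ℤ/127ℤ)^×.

3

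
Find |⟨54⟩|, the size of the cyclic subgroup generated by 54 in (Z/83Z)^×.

82

Since 54 ∈ (Z/83Z)^×, its order divides φ(83) = 83 − 1 = 82 = 2 · 41.
Divisors of 82: 1, 2, 41, 82.
Test each divisor d:
54^1 ≡ 54 (mod 83)
54^2 ≡ 11 (mod 83)
54^41 ≡ 82 (mod 83)
54^82 ≡ 1 (mod 83) ✓
Therefore the multiplicative order of 54 modulo 83 is 82.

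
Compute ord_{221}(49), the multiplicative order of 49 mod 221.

24

Since 49 ∈ (Z/221Z)^×, its order divides φ(221) = φ(13·17) = (13−1)·(17−1) = 12·16 = 192 = 2^6 · 3.
Divisors of 192: 1, 2, 3, 4, 6, 8, 12, 16, 24, 32, 48, 64, 96, 192.
Evaluate successive powers at the divisors of 192:
49^1 ≡ 49 (mod 221)
49^2 ≡ 191 (mod 221)
49^3 ≡ 77 (mod 221)
49^4 ≡ 16 (mod 221)
49^6 ≡ 183 (mod 221)
49^8 ≡ 35 (mod 221)
49^12 ≡ 118 (mod 221)
49^16 ≡ 120 (mod 221)
49^24 ≡ 1 (mod 221) ✓
Therefore the multiplicative order of 49 modulo 221 is 24.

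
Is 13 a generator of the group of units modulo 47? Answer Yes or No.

Yes

φ(47) = 47 − 1 = 46 = 2 · 23.
Test 13^(46/q) mod 47 for each prime factor q of 46:
13^23 ≡ 46 (mod 47)  [q = 2: ≢ 1 ✓]
13^2 ≡ 28 (mod 47)  [q = 23: ≢ 1 ✓]
None equal 1, so ord_47(13) = 46: 13 is a primitive root.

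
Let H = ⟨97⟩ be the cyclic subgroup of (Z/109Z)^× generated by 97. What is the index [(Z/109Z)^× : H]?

4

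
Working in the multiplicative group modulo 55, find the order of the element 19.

10

By Lagrange's theorem, ord_55(19) divides φ(55) = φ(5·11) = (5−1)·(11−1) = 4·10 = 40 = 2^3 · 5.
Divisors of 40: 1, 2, 4, 5, 8, 10, 20, 40.
Compute 19^d (mod 55) for the divisors d until we hit 1:
19^1 ≡ 19 (mod 55)
19^2 ≡ 31 (mod 55)
19^4 ≡ 26 (mod 55)
19^5 ≡ 54 (mod 55)
19^8 ≡ 16 (mod 55)
19^10 ≡ 1 (mod 55) ✓
Therefore the multiplicative order of 19 modulo 55 is 10.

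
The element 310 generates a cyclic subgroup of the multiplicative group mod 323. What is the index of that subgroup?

Since 310 ∈ (Z/323Z)^×, its order divides φ(323) = φ(17·19) = (17−1)·(19−1) = 16·18 = 288 = 2^5 · 3^2.
Divisors of 288: 1, 2, 3, 4, 6, 8, 9, 12, 16, 18, 24, 32, 36, 48, 72, 96, 144, 288.
Compute 310^d (mod 323) for the divisors d until we hit 1:
310^1 ≡ 310
310^2 ≡ 169
310^3 ≡ 64
310^4 ≡ 137
310^6 ≡ 220
310^8 ≡ 35
310^9 ≡ 191
310^12 ≡ 273
310^16 ≡ 256
310^18 ≡ 305
310^24 ≡ 239
310^32 ≡ 290
310^36 ≡ 1
Thus |⟨310⟩| = ord(310) = 36.
The index is φ(323) / ord(310) = 288 / 36 = 8.

8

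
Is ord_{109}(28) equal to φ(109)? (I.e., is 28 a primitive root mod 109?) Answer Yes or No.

No

φ(109) = 109 − 1 = 108 = 2^2 · 3^3.
An element g generates (Z/109Z)^× iff g^(108/q) ≢ 1 (mod 109) for each prime q ∈ {2, 3}.
28^54 ≡ 1 (mod 109)  [q = 2: ≡ 1 ✗]
28^36 ≡ 63 (mod 109)  [q = 3: ≢ 1 ✓]
Since 28^54 ≡ 1, the order of 28 divides 54 < 108, so 28 is not a primitive root.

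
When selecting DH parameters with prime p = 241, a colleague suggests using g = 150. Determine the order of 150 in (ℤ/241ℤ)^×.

10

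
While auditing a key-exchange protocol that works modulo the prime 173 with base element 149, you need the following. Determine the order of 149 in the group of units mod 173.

The order of 149 must divide φ(173) = 173 − 1 = 172 = 2^2 · 43.
Divisors of 172: 1, 2, 4, 43, 86, 172.
Compute 149^d (mod 173) for the divisors d until we hit 1:
149^1 ≡ 149 (mod 173)
149^2 ≡ 57 (mod 173)
149^4 ≡ 135 (mod 173)
149^43 ≡ 1 (mod 173) ✓
The smallest such exponent is 43, so the order of 149 is 43.

43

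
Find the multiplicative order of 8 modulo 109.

12

The order of 8 must divide φ(109) = 109 − 1 = 108 = 2^2 · 3^3.
Divisors of 108: 1, 2, 3, 4, 6, 9, 12, 18, 27, 36, 54, 108.
Test each divisor d:
8^1 ≡ 8
8^2 ≡ 64
8^3 ≡ 76
8^4 ≡ 63
8^6 ≡ 108
8^9 ≡ 33
8^12 ≡ 1
Therefore the multiplicative order of 8 modulo 109 is 12.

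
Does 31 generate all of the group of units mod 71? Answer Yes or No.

φ(71) = 71 − 1 = 70 = 2 · 5 · 7.
An element g generates (Z/71Z)^× iff g^(70/q) ≢ 1 (mod 71) for each prime q ∈ {2, 5, 7}.
31^35 ≡ 70 (mod 71)  [q = 2: ≢ 1 ✓]
31^14 ≡ 54 (mod 71)  [q = 5: ≢ 1 ✓]
31^10 ≡ 20 (mod 71)  [q = 7: ≢ 1 ✓]
Every test exponent gives a nontrivial residue, hence 31 generates the full group.

Yes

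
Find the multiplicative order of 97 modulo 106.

13

ord(97) | φ(106) = φ(2)·φ(53) = 1·52 = 52 = 2^2 · 13.
Divisors of 52: 1, 2, 4, 13, 26, 52.
Test each divisor d:
97^1 ≡ 97 (mod 106)
97^2 ≡ 81 (mod 106)
97^4 ≡ 95 (mod 106)
97^13 ≡ 1 (mod 106) ✓
So ord_106(97) = 13.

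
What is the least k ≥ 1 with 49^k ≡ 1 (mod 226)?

7

The order of 49 must divide φ(226) = φ(2)·φ(113) = 1·112 = 112 = 2^4 · 7.
Divisors of 112: 1, 2, 4, 7, 8, 14, 16, 28, 56, 112.
Check 49^d mod 226 for each divisor in increasing order:
49^1 ≡ 49
49^2 ≡ 141
49^4 ≡ 219
49^7 ≡ 1
Therefore the multiplicative order of 49 modulo 226 is 7.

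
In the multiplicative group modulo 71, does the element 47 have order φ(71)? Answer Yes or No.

Yes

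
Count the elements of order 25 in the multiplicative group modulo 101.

20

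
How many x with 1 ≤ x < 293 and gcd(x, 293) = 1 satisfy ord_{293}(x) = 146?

72

φ(293) = 293 − 1 = 292 = 2^2 · 73.
Since (Z/293Z)^× is cyclic of order 292, the number of elements of order d is φ(d) when d | 292 and 0 otherwise.
146 = 2 · 73 divides 292, and φ(146) = 72.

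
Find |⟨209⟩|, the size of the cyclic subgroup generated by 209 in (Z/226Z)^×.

112

ord(209) | φ(226) = φ(2)·φ(113) = 1·112 = 112 = 2^4 · 7.
Divisors of 112: 1, 2, 4, 7, 8, 14, 16, 28, 56, 112.
Check 209^d mod 226 for each divisor in increasing order:
209^1 ≡ 209
209^2 ≡ 63
209^4 ≡ 127
209^7 ≡ 35
209^8 ≡ 83
209^14 ≡ 95
209^16 ≡ 109
209^28 ≡ 211
209^56 ≡ 225
209^112 ≡ 1
The smallest such exponent is 112, so the order of 209 is 112.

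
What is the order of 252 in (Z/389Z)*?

Since 252 ∈ (Z/389Z)^×, its order divides φ(389) = 389 − 1 = 388 = 2^2 · 97.
Divisors of 388: 1, 2, 4, 97, 194, 388.
Test each divisor d:
252^1 ≡ 252
252^2 ≡ 97
252^4 ≡ 73
252^97 ≡ 1
Hence ord(252) = 97.

97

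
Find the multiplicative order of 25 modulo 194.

48

The order of 25 must divide φ(194) = φ(2)·φ(97) = 1·96 = 96 = 2^5 · 3.
Divisors of 96: 1, 2, 3, 4, 6, 8, 12, 16, 24, 32, 48, 96.
Test each divisor d:
25^1 ≡ 25 (mod 194)
25^2 ≡ 43 (mod 194)
25^3 ≡ 105 (mod 194)
25^4 ≡ 103 (mod 194)
25^6 ≡ 161 (mod 194)
25^8 ≡ 133 (mod 194)
25^12 ≡ 119 (mod 194)
25^16 ≡ 35 (mod 194)
25^24 ≡ 193 (mod 194)
25^32 ≡ 61 (mod 194)
25^48 ≡ 1 (mod 194) ✓
Therefore the multiplicative order of 25 modulo 194 is 48.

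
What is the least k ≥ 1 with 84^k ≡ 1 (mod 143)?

By Lagrange's theorem, ord_143(84) divides φ(143) = φ(11·13) = (11−1)·(13−1) = 10·12 = 120 = 2^3 · 3 · 5.
Divisors of 120: 1, 2, 3, 4, 5, 6, 8, 10, 12, 15, 20, 24, 30, 40, 60, 120.
Check 84^d mod 143 for each divisor in increasing order:
84^1 ≡ 84
84^2 ≡ 49
84^3 ≡ 112
84^4 ≡ 113
84^5 ≡ 54
84^6 ≡ 103
84^8 ≡ 42
84^10 ≡ 56
84^12 ≡ 27
84^15 ≡ 21
84^20 ≡ 133
84^24 ≡ 14
84^30 ≡ 12
84^40 ≡ 100
84^60 ≡ 1
Therefore the multiplicative order of 84 modulo 143 is 60.

60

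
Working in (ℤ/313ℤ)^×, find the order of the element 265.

Since 265 ∈ (Z/313Z)^×, its order divides φ(313) = 313 − 1 = 312 = 2^3 · 3 · 13.
Divisors of 312: 1, 2, 3, 4, 6, 8, 12, 13, 24, 26, 39, 52, 78, 104, 156, 312.
Evaluate successive powers at the divisors of 312:
265^1 ≡ 265 (mod 313)
265^2 ≡ 113 (mod 313)
265^3 ≡ 210 (mod 313)
265^4 ≡ 249 (mod 313)
265^6 ≡ 280 (mod 313)
265^8 ≡ 27 (mod 313)
265^12 ≡ 150 (mod 313)
265^13 ≡ 312 (mod 313)
265^24 ≡ 277 (mod 313)
265^26 ≡ 1 (mod 313) ✓
The smallest such exponent is 26, so the order of 265 is 26.

26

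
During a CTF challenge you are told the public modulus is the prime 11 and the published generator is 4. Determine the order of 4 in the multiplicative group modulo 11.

5

ord(4) | φ(11) = 11 − 1 = 10 = 2 · 5.
Divisors of 10: 1, 2, 5, 10.
Check 4^d mod 11 for each divisor in increasing order:
4^1 ≡ 4
4^2 ≡ 5
4^5 ≡ 1
The smallest such exponent is 5, so the order of 4 is 5.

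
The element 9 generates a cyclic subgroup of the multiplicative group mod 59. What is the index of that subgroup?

The order of 9 must divide φ(59) = 59 − 1 = 58 = 2 · 29.
Divisors of 58: 1, 2, 29, 58.
Compute 9^d (mod 59) for the divisors d until we hit 1:
9^1 ≡ 9 (mod 59)
9^2 ≡ 22 (mod 59)
9^29 ≡ 1 (mod 59) ✓
The order of 9 is 29, so the subgroup it generates has 29 elements.
The index is φ(59) / ord(9) = 58 / 29 = 2.

2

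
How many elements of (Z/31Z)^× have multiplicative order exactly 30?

8

φ(31) = 31 − 1 = 30 = 2 · 3 · 5.
Since (Z/31Z)^× is cyclic of order 30, the number of elements of order d is φ(d) when d | 30 and 0 otherwise.
30 = 2 · 3 · 5 divides 30, and φ(30) = 8.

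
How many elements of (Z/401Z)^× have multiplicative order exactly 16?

8

φ(401) = 401 − 1 = 400 = 2^4 · 5^2.
Since (Z/401Z)^× is cyclic of order 400, the number of elements of order d is φ(d) when d | 400 and 0 otherwise.
16 = 2^4 divides 400, and φ(16) = 8.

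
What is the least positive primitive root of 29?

2

φ(29) = 29 − 1 = 28 = 2^2 · 7.
g is a primitive root iff g^(28/q) ≢ 1 (mod 29) for each prime q ∈ {2, 7}.
g = 2: 2^14 ≡ 28; 2^4 ≡ 16 — none is 1, so 2 is a primitive root.
So 2 is the smallest generator of (Z/29Z)^×.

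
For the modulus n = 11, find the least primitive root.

φ(11) = 11 − 1 = 10 = 2 · 5.
Test candidates g = 2, 3, … against the prime factors q ∈ {2, 5} of φ(11): g is a generator iff g^(10/q) ≢ 1 for every such q.
g = 2: 2^5 ≡ 10; 2^2 ≡ 4 — none is 1, so 2 is a primitive root.
So 2 is the smallest generator of (Z/11Z)^×.

2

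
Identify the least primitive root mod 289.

φ(289) = φ(17^2) = 17·(17−1) = 272 = 2^4 · 17.
g is a primitive root iff g^(272/q) ≢ 1 (mod 289) for each prime q ∈ {2, 17}.
g = 2: 2^136 ≡ 1 — hits 1, so not a primitive root.
g = 3: 3^136 ≡ 288; 3^16 ≡ 171 — none is 1, so 3 is a primitive root.
So 3 is the smallest generator of (Z/289Z)^×.

3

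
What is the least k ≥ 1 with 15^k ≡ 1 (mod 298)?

The order of 15 must divide φ(298) = φ(2)·φ(149) = 1·148 = 148 = 2^2 · 37.
Divisors of 148: 1, 2, 4, 37, 74, 148.
Compute 15^d (mod 298) for the divisors d until we hit 1:
15^1 ≡ 15 (mod 298)
15^2 ≡ 225 (mod 298)
15^4 ≡ 263 (mod 298)
15^37 ≡ 193 (mod 298)
15^74 ≡ 297 (mod 298)
15^148 ≡ 1 (mod 298) ✓
The smallest such exponent is 148, so the order of 15 is 148.

148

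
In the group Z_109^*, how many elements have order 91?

0

φ(109) = 109 − 1 = 108 = 2^2 · 3^3.
(Z/109Z)^× is cyclic (|G| = 108); a cyclic group of order m has exactly φ(d) elements of each order d | m, and none otherwise.
91 does not divide 108, so no element of (Z/109Z)^× has order 91.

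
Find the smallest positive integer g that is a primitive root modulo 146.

φ(146) = φ(2)·φ(73) = 1·72 = 72 = 2^3 · 3^2.
Test candidates g = 2, 3, … against the prime factors q ∈ {2, 3} of φ(146): g is a generator iff g^(72/q) ≢ 1 for every such q.
g = 2: gcd(2, 146) = 2 > 1, not a unit — skip.
g = 3: 3^36 ≡ 1 — hits 1, so not a primitive root.
g = 4: gcd(4, 146) = 2 > 1, not a unit — skip.
g = 5: 5^36 ≡ 145; 5^24 ≡ 81 — none is 1, so 5 is a primitive root.
Hence the least primitive root of 146 is 5.

5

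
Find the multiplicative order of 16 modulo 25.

5

Since 16 ∈ (Z/25Z)^×, its order divides φ(25) = φ(5^2) = 5·(5−1) = 20 = 2^2 · 5.
Divisors of 20: 1, 2, 4, 5, 10, 20.
Evaluate successive powers at the divisors of 20:
16^1 ≡ 16
16^2 ≡ 6
16^4 ≡ 11
16^5 ≡ 1
So ord_25(16) = 5.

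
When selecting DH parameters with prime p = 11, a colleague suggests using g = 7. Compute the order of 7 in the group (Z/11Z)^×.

10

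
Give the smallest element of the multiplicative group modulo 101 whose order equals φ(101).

φ(101) = 101 − 1 = 100 = 2^2 · 5^2.
Test candidates g = 2, 3, … against the prime factors q ∈ {2, 5} of φ(101): g is a generator iff g^(100/q) ≢ 1 for every such q.
g = 2: 2^50 ≡ 100; 2^20 ≡ 95 — none is 1, so 2 is a primitive root.
So 2 is the smallest generator of (Z/101Z)^×.

2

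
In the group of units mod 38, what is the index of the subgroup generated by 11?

6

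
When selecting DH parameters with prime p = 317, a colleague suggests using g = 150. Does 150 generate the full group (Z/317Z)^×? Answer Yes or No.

No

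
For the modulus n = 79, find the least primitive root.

3

φ(79) = 79 − 1 = 78 = 2 · 3 · 13.
Test candidates g = 2, 3, … against the prime factors q ∈ {2, 3, 13} of φ(79): g is a generator iff g^(78/q) ≢ 1 for every such q.
g = 2: 2^39 ≡ 1 — hits 1, so not a primitive root.
g = 3: 3^39 ≡ 78; 3^26 ≡ 23; 3^6 ≡ 18 — none is 1, so 3 is a primitive root.
So 3 is the smallest generator of (Z/79Z)^×.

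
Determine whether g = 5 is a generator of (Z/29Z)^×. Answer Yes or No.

No

φ(29) = 29 − 1 = 28 = 2^2 · 7.
An element g generates (Z/29Z)^× iff g^(28/q) ≢ 1 (mod 29) for each prime q ∈ {2, 7}.
5^14 ≡ 1 (mod 29)  [q = 2: ≡ 1 ✗]
5^4 ≡ 16 (mod 29)  [q = 7: ≢ 1 ✓]
5^14 ≡ 1 shows ord(5) | 14, strictly less than φ(29); not a primitive root.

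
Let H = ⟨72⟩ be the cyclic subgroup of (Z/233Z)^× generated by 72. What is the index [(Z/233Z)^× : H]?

The order of 72 must divide φ(233) = 233 − 1 = 232 = 2^3 · 29.
Divisors of 232: 1, 2, 4, 8, 29, 58, 116, 232.
Compute 72^d (mod 233) for the divisors d until we hit 1:
72^1 ≡ 72 (mod 233)
72^2 ≡ 58 (mod 233)
72^4 ≡ 102 (mod 233)
72^8 ≡ 152 (mod 233)
72^29 ≡ 144 (mod 233)
72^58 ≡ 232 (mod 233)
72^116 ≡ 1 (mod 233) ✓
So ord_233(72) = 116, hence |⟨72⟩| = 116.
[(Z/233Z)^× : ⟨72⟩] = 232/116 = 2.

2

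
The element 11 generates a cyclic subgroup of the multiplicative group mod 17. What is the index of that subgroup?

ord(11) | φ(17) = 17 − 1 = 16 = 2^4.
Divisors of 16: 1, 2, 4, 8, 16.
Compute 11^d (mod 17) for the divisors d until we hit 1:
11^1 ≡ 11 (mod 17)
11^2 ≡ 2 (mod 17)
11^4 ≡ 4 (mod 17)
11^8 ≡ 16 (mod 17)
11^16 ≡ 1 (mod 17) ✓
The order of 11 is 16, so the subgroup it generates has 16 elements.
Index = |(Z/17Z)^×| / |⟨11⟩| = 16 / 16 = 1.

1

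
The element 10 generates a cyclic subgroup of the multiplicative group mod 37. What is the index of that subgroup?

12

Since 10 ∈ (Z/37Z)^×, its order divides φ(37) = 37 − 1 = 36 = 2^2 · 3^2.
Divisors of 36: 1, 2, 3, 4, 6, 9, 12, 18, 36.
Compute 10^d (mod 37) for the divisors d until we hit 1:
10^1 ≡ 10 (mod 37)
10^2 ≡ 26 (mod 37)
10^3 ≡ 1 (mod 37) ✓
Thus |⟨10⟩| = ord(10) = 3.
Index = |(Z/37Z)^×| / |⟨10⟩| = 36 / 3 = 12.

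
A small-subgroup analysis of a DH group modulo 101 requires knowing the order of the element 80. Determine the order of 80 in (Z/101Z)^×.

ord(80) | φ(101) = 101 − 1 = 100 = 2^2 · 5^2.
Divisors of 100: 1, 2, 4, 5, 10, 20, 25, 50, 100.
Compute 80^d (mod 101) for the divisors d until we hit 1:
80^1 ≡ 80
80^2 ≡ 37
80^4 ≡ 56
80^5 ≡ 36
80^10 ≡ 84
80^20 ≡ 87
80^25 ≡ 1
Therefore the multiplicative order of 80 modulo 101 is 25.

25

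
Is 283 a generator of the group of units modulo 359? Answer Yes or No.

No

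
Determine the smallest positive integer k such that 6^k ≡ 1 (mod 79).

78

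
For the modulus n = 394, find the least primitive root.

3

φ(394) = φ(2)·φ(197) = 1·196 = 196 = 2^2 · 7^2.
g is a primitive root iff g^(196/q) ≢ 1 (mod 394) for each prime q ∈ {2, 7}.
g = 2: gcd(2, 394) = 2 > 1, not a unit — skip.
g = 3: 3^98 ≡ 393; 3^28 ≡ 233 — none is 1, so 3 is a primitive root.
Hence the least primitive root of 394 is 3.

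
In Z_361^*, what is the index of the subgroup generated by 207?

2

The order of 207 must divide φ(361) = φ(19^2) = 19·(19−1) = 342 = 2 · 3^2 · 19.
Divisors of 342: 1, 2, 3, 6, 9, 18, 19, 38, 57, 114, 171, 342.
Compute 207^d (mod 361) for the divisors d until we hit 1:
207^1 ≡ 207 (mod 361)
207^2 ≡ 251 (mod 361)
207^3 ≡ 334 (mod 361)
207^6 ≡ 7 (mod 361)
207^9 ≡ 172 (mod 361)
207^18 ≡ 343 (mod 361)
207^19 ≡ 245 (mod 361)
207^38 ≡ 99 (mod 361)
207^57 ≡ 68 (mod 361)
207^114 ≡ 292 (mod 361)
207^171 ≡ 1 (mod 361) ✓
Thus |⟨207⟩| = ord(207) = 171.
[(Z/361Z)^× : ⟨207⟩] = 342/171 = 2.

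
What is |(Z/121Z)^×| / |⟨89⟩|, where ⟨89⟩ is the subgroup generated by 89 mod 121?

ord(89) | φ(121) = φ(11^2) = 11·(11−1) = 110 = 2 · 5 · 11.
Divisors of 110: 1, 2, 5, 10, 11, 22, 55, 110.
Check 89^d mod 121 for each divisor in increasing order:
89^1 ≡ 89 (mod 121)
89^2 ≡ 56 (mod 121)
89^5 ≡ 78 (mod 121)
89^10 ≡ 34 (mod 121)
89^11 ≡ 1 (mod 121) ✓
The order of 89 is 11, so the subgroup it generates has 11 elements.
[(Z/121Z)^× : ⟨89⟩] = 110/11 = 10.

10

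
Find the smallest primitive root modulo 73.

5

φ(73) = 73 − 1 = 72 = 2^3 · 3^2.
Test candidates g = 2, 3, … against the prime factors q ∈ {2, 3} of φ(73): g is a generator iff g^(72/q) ≢ 1 for every such q.
g = 2: 2^36 ≡ 1 — hits 1, so not a primitive root.
g = 3: 3^36 ≡ 1 — hits 1, so not a primitive root.
g = 4: 4^36 ≡ 1 — hits 1, so not a primitive root.
g = 5: 5^36 ≡ 72; 5^24 ≡ 8 — none is 1, so 5 is a primitive root.
Hence the least primitive root of 73 is 5.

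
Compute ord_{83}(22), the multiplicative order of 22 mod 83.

82

ord(22) | φ(83) = 83 − 1 = 82 = 2 · 41.
Divisors of 82: 1, 2, 41, 82.
Compute 22^d (mod 83) for the divisors d until we hit 1:
22^1 ≡ 22 (mod 83)
22^2 ≡ 69 (mod 83)
22^41 ≡ 82 (mod 83)
22^82 ≡ 1 (mod 83) ✓
Therefore the multiplicative order of 22 modulo 83 is 82.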